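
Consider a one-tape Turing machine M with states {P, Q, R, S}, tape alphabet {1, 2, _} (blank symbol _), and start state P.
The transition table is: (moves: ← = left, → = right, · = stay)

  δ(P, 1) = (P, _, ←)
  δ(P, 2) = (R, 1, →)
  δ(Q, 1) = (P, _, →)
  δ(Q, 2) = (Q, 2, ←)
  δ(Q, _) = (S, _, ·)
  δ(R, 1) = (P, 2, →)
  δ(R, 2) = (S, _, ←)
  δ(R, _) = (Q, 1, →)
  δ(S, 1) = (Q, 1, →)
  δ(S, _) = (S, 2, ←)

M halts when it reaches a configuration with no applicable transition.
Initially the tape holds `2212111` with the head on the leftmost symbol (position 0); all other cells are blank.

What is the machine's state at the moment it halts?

state=P head=0 tape=[2]212111_   (P,2)→(R,1,→)
state=R head=1 tape=1[2]12111_   (R,2)→(S,_,←)
state=S head=0 tape=[1]_12111_   (S,1)→(Q,1,→)
state=Q head=1 tape=1[_]12111_   (Q,_)→(S,_,·)
state=S head=1 tape=1[_]12111_   (S,_)→(S,2,←)
state=S head=0 tape=[1]212111_   (S,1)→(Q,1,→)
state=Q head=1 tape=1[2]12111_   (Q,2)→(Q,2,←)
state=Q head=0 tape=[1]212111_   (Q,1)→(P,_,→)
state=P head=1 tape=_[2]12111_   (P,2)→(R,1,→)
state=R head=2 tape=_1[1]2111_   (R,1)→(P,2,→)
state=P head=3 tape=_12[2]111_   (P,2)→(R,1,→)
state=R head=4 tape=_121[1]11_   (R,1)→(P,2,→)
state=P head=5 tape=_1212[1]1_   (P,1)→(P,_,←)
state=P head=4 tape=_121[2]_1_   (P,2)→(R,1,→)
state=R head=5 tape=_1211[_]1_   (R,_)→(Q,1,→)
state=Q head=6 tape=_12111[1]_   (Q,1)→(P,_,→)
state=P head=7 tape=_12111_[_]
No transition is defined for (P, _); M halts in state P.

P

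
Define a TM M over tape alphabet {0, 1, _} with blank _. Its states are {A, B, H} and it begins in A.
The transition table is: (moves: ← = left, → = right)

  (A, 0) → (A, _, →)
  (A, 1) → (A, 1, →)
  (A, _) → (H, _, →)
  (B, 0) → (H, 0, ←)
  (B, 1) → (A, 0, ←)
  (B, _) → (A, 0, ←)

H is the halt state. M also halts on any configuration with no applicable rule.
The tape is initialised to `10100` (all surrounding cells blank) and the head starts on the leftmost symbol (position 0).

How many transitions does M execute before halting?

A | [1]0100__   read 1 → write 1, move →, go to A
A | 1[0]100__   read 0 → write _, move →, go to A
A | 1_[1]00__   read 1 → write 1, move →, go to A
A | 1_1[0]0__   read 0 → write _, move →, go to A
A | 1_1_[0]__   read 0 → write _, move →, go to A
A | 1_1__[_]_   read _ → write _, move →, go to H
H | 1_1___[_]
M halts after 6 transitions.

6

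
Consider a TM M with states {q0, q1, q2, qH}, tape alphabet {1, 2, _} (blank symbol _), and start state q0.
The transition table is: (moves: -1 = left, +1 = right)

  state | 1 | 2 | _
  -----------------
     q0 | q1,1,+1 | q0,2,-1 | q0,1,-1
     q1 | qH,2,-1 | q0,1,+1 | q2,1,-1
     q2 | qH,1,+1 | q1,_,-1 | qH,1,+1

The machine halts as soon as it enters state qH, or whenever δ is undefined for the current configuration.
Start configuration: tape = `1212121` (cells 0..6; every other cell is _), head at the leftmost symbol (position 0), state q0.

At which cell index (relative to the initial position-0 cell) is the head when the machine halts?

7

q0 | [1]212121_   read 1 → write 1, move +1, go to q1
q1 | 1[2]12121_   read 2 → write 1, move +1, go to q0
q0 | 11[1]2121_   read 1 → write 1, move +1, go to q1
q1 | 111[2]121_   read 2 → write 1, move +1, go to q0
q0 | 1111[1]21_   read 1 → write 1, move +1, go to q1
q1 | 11111[2]1_   read 2 → write 1, move +1, go to q0
q0 | 111111[1]_   read 1 → write 1, move +1, go to q1
q1 | 1111111[_]   read _ → write 1, move -1, go to q2
q2 | 111111[1]1   read 1 → write 1, move +1, go to qH
qH | 1111111[1]
At halt the head is at cell 7.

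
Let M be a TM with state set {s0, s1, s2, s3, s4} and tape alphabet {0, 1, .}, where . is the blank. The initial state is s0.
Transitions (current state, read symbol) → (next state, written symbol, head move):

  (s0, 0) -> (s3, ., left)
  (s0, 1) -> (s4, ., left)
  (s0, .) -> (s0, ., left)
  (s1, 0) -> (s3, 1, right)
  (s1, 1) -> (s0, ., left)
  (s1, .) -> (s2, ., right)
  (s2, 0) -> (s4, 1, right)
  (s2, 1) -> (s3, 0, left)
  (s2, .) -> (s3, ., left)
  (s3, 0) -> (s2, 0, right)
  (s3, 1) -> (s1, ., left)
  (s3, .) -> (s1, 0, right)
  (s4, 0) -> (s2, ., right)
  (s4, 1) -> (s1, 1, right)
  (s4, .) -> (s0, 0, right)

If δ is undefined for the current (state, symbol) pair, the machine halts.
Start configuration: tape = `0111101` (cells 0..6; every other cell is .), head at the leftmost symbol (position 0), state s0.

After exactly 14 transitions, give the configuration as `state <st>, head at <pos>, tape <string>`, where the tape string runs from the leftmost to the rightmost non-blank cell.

state s2, head at 0, tape 0...1101

s0 | .[0]111101   read 0 → write ., move left, go to s3
s3 | [.].111101   read . → write 0, move right, go to s1
s1 | 0[.]111101   read . → write ., move right, go to s2
s2 | 0.[1]11101   read 1 → write 0, move left, go to s3
s3 | 0[.]011101   read . → write 0, move right, go to s1
s1 | 00[0]11101   read 0 → write 1, move right, go to s3
s3 | 001[1]1101   read 1 → write ., move left, go to s1
s1 | 00[1].1101   read 1 → write ., move left, go to s0
s0 | 0[0]..1101   read 0 → write ., move left, go to s3
s3 | [0]...1101   read 0 → write 0, move right, go to s2
s2 | 0[.]..1101   read . → write ., move left, go to s3
s3 | [0]...1101   read 0 → write 0, move right, go to s2
s2 | 0[.]..1101   read . → write ., move left, go to s3
s3 | [0]...1101   read 0 → write 0, move right, go to s2
s2 | 0[.]..1101
After 14 steps: state s2, head at 0, tape 0...1101.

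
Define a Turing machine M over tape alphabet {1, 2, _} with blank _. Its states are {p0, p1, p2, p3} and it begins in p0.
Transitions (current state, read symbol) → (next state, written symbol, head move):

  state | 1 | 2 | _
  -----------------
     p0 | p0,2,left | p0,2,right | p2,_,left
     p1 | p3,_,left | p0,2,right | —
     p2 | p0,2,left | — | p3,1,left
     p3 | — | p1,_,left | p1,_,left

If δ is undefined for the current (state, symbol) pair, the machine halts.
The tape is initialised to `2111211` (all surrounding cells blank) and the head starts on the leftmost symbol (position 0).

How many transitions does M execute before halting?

18

p0 | [2]111211_   read 2 → write 2, move right, go to p0
p0 | 2[1]11211_   read 1 → write 2, move left, go to p0
p0 | [2]211211_   read 2 → write 2, move right, go to p0
p0 | 2[2]11211_   read 2 → write 2, move right, go to p0
p0 | 22[1]1211_   read 1 → write 2, move left, go to p0
p0 | 2[2]21211_   read 2 → write 2, move right, go to p0
p0 | 22[2]1211_   read 2 → write 2, move right, go to p0
p0 | 222[1]211_   read 1 → write 2, move left, go to p0
p0 | 22[2]2211_   read 2 → write 2, move right, go to p0
p0 | 222[2]211_   read 2 → write 2, move right, go to p0
p0 | 2222[2]11_   read 2 → write 2, move right, go to p0
p0 | 22222[1]1_   read 1 → write 2, move left, go to p0
p0 | 2222[2]21_   read 2 → write 2, move right, go to p0
p0 | 22222[2]1_   read 2 → write 2, move right, go to p0
p0 | 222222[1]_   read 1 → write 2, move left, go to p0
p0 | 22222[2]2_   read 2 → write 2, move right, go to p0
p0 | 222222[2]_   read 2 → write 2, move right, go to p0
p0 | 2222222[_]   read _ → write _, move left, go to p2
p2 | 222222[2]_
M halts after 18 transitions.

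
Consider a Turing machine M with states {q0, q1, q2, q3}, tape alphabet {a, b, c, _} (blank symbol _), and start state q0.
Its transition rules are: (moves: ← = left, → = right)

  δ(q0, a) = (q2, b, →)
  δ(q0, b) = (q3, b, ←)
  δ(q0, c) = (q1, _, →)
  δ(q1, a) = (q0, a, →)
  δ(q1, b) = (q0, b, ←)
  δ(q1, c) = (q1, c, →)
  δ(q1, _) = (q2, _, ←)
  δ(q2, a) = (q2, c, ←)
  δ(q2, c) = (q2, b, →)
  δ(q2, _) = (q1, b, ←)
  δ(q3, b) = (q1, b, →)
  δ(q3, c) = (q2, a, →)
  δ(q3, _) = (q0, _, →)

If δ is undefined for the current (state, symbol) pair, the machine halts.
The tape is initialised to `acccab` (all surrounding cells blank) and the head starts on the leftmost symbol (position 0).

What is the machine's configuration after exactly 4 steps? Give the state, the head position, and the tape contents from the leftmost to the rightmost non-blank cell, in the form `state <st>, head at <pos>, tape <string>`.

state q2, head at 4, tape bbbbab

state=q0 head=0 tape=[a]cccab   (q0,a)→(q2,b,→)
state=q2 head=1 tape=b[c]ccab   (q2,c)→(q2,b,→)
state=q2 head=2 tape=bb[c]cab   (q2,c)→(q2,b,→)
state=q2 head=3 tape=bbb[c]ab   (q2,c)→(q2,b,→)
state=q2 head=4 tape=bbbb[a]b
After 4 steps: state q2, head at 4, tape bbbbab.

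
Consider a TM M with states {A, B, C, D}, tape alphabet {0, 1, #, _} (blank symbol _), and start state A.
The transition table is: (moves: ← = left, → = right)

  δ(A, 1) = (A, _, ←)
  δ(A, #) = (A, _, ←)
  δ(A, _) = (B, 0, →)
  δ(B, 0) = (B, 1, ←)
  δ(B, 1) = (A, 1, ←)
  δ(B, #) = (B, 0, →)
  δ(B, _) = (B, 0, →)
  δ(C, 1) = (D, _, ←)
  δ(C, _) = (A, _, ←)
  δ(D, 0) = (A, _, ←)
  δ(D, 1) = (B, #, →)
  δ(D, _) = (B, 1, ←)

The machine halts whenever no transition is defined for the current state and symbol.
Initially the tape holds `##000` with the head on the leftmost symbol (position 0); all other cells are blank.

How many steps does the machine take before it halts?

state=A head=0 tape=__[#]#000   (A,#)→(A,_,←)
state=A head=-1 tape=_[_]_#000   (A,_)→(B,0,→)
state=B head=0 tape=_0[_]#000   (B,_)→(B,0,→)
state=B head=1 tape=_00[#]000   (B,#)→(B,0,→)
state=B head=2 tape=_000[0]00   (B,0)→(B,1,←)
state=B head=1 tape=_00[0]100   (B,0)→(B,1,←)
state=B head=0 tape=_0[0]1100   (B,0)→(B,1,←)
state=B head=-1 tape=_[0]11100   (B,0)→(B,1,←)
state=B head=-2 tape=[_]111100   (B,_)→(B,0,→)
state=B head=-1 tape=0[1]11100   (B,1)→(A,1,←)
state=A head=-2 tape=[0]111100
M halts after 10 transitions.

10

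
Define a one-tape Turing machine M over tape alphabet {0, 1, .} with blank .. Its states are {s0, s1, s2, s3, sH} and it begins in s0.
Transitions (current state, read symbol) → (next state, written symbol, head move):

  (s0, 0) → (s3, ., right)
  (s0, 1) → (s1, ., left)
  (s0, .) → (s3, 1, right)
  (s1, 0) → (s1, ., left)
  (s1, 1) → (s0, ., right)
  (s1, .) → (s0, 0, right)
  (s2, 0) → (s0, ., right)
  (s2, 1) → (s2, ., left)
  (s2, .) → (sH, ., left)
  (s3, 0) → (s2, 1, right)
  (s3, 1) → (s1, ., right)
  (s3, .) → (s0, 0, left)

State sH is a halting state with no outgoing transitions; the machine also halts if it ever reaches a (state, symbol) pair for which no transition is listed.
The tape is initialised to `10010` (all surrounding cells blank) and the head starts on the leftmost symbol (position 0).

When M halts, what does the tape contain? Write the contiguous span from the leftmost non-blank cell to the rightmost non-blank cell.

s0 | .[1]0010.   read 1 → write ., move left, go to s1
s1 | [.].0010.   read . → write 0, move right, go to s0
s0 | 0[.]0010.   read . → write 1, move right, go to s3
s3 | 01[0]010.   read 0 → write 1, move right, go to s2
s2 | 011[0]10.   read 0 → write ., move right, go to s0
s0 | 011.[1]0.   read 1 → write ., move left, go to s1
s1 | 011[.].0.   read . → write 0, move right, go to s0
s0 | 0110[.]0.   read . → write 1, move right, go to s3
s3 | 01101[0].   read 0 → write 1, move right, go to s2
s2 | 011011[.]   read . → write ., move left, go to sH
sH | 01101[1].
The non-blank tape span at halt is 011011.

011011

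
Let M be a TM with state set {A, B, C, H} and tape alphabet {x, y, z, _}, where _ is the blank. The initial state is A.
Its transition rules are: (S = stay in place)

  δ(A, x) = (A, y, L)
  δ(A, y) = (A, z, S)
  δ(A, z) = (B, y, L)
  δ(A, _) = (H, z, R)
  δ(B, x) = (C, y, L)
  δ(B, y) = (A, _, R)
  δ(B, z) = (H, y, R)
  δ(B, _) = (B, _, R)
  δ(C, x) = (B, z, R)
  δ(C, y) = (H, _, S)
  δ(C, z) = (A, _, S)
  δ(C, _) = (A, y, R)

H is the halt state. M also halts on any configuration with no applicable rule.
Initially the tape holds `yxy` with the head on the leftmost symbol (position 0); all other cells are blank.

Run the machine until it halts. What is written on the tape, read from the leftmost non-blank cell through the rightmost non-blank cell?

state=A head=0 tape=_[y]xy   (A,y)→(A,z,S)
state=A head=0 tape=_[z]xy   (A,z)→(B,y,L)
state=B head=-1 tape=[_]yxy   (B,_)→(B,_,R)
state=B head=0 tape=_[y]xy   (B,y)→(A,_,R)
state=A head=1 tape=__[x]y   (A,x)→(A,y,L)
state=A head=0 tape=_[_]yy   (A,_)→(H,z,R)
state=H head=1 tape=_z[y]y
The non-blank tape span at halt is zyy.

zyy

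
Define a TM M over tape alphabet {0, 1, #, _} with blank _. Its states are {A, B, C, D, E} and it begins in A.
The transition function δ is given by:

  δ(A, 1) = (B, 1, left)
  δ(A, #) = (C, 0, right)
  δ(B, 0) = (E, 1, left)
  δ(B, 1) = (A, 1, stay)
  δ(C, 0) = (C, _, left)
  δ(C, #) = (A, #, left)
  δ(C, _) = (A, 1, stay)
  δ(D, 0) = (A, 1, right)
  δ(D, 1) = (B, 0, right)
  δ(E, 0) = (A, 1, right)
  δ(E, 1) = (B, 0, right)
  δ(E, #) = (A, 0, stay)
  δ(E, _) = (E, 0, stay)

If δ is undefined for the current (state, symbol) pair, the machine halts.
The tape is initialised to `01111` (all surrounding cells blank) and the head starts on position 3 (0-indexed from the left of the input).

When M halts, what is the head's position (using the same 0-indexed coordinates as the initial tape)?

state=A head=3 tape=__011[1]1   (A,1)→(B,1,left)
state=B head=2 tape=__01[1]11   (B,1)→(A,1,stay)
state=A head=2 tape=__01[1]11   (A,1)→(B,1,left)
state=B head=1 tape=__0[1]111   (B,1)→(A,1,stay)
state=A head=1 tape=__0[1]111   (A,1)→(B,1,left)
state=B head=0 tape=__[0]1111   (B,0)→(E,1,left)
state=E head=-1 tape=_[_]11111   (E,_)→(E,0,stay)
state=E head=-1 tape=_[0]11111   (E,0)→(A,1,right)
state=A head=0 tape=_1[1]1111   (A,1)→(B,1,left)
state=B head=-1 tape=_[1]11111   (B,1)→(A,1,stay)
state=A head=-1 tape=_[1]11111   (A,1)→(B,1,left)
state=B head=-2 tape=[_]111111
At halt the head is at cell -2.

-2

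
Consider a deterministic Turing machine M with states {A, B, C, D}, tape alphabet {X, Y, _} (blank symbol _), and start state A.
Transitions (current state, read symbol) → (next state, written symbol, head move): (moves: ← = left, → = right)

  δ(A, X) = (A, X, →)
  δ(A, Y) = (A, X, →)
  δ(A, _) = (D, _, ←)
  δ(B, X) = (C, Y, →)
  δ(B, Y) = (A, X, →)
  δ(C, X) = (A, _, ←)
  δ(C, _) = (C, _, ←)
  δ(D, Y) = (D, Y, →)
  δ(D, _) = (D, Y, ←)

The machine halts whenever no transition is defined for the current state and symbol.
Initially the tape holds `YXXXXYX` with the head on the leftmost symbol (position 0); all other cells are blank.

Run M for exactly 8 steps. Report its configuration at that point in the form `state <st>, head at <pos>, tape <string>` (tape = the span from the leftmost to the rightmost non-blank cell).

state=A head=0 tape=[Y]XXXXYX_   (A,Y)→(A,X,→)
state=A head=1 tape=X[X]XXXYX_   (A,X)→(A,X,→)
state=A head=2 tape=XX[X]XXYX_   (A,X)→(A,X,→)
state=A head=3 tape=XXX[X]XYX_   (A,X)→(A,X,→)
state=A head=4 tape=XXXX[X]YX_   (A,X)→(A,X,→)
state=A head=5 tape=XXXXX[Y]X_   (A,Y)→(A,X,→)
state=A head=6 tape=XXXXXX[X]_   (A,X)→(A,X,→)
state=A head=7 tape=XXXXXXX[_]   (A,_)→(D,_,←)
state=D head=6 tape=XXXXXX[X]_
After 8 steps: state D, head at 6, tape XXXXXXX.

state D, head at 6, tape XXXXXXX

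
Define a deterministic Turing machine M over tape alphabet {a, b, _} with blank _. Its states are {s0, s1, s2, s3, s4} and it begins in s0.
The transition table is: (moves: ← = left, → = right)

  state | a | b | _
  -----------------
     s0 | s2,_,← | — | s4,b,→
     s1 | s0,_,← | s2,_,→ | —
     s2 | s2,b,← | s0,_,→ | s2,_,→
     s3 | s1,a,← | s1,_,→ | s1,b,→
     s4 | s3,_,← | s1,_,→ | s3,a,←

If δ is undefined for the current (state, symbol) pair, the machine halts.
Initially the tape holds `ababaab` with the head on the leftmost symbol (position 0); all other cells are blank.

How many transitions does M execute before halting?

s0 | _[a]babaab   read a → write _, move ←, go to s2
s2 | [_]_babaab   read _ → write _, move →, go to s2
s2 | _[_]babaab   read _ → write _, move →, go to s2
s2 | __[b]abaab   read b → write _, move →, go to s0
s0 | ___[a]baab   read a → write _, move ←, go to s2
s2 | __[_]_baab   read _ → write _, move →, go to s2
s2 | ___[_]baab   read _ → write _, move →, go to s2
s2 | ____[b]aab   read b → write _, move →, go to s0
s0 | _____[a]ab   read a → write _, move ←, go to s2
s2 | ____[_]_ab   read _ → write _, move →, go to s2
s2 | _____[_]ab   read _ → write _, move →, go to s2
s2 | ______[a]b   read a → write b, move ←, go to s2
s2 | _____[_]bb   read _ → write _, move →, go to s2
s2 | ______[b]b   read b → write _, move →, go to s0
s0 | _______[b]
M halts after 14 transitions.

14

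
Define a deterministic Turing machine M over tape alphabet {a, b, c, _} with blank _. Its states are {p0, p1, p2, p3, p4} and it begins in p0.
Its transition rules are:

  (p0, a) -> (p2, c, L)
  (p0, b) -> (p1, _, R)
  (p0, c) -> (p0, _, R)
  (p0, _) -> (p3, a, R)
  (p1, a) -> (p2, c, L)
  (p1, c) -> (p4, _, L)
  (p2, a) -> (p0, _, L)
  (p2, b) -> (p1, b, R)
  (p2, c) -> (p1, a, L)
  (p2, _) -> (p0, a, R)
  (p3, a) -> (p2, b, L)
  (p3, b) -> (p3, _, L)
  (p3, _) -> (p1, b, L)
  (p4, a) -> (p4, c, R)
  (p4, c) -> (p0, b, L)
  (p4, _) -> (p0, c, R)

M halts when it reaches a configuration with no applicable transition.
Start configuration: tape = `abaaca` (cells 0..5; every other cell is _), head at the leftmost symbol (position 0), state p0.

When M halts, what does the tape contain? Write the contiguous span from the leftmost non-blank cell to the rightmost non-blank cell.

p0 | _[a]baaca___   read a → write c, move L, go to p2
p2 | [_]cbaaca___   read _ → write a, move R, go to p0
p0 | a[c]baaca___   read c → write _, move R, go to p0
p0 | a_[b]aaca___   read b → write _, move R, go to p1
p1 | a__[a]aca___   read a → write c, move L, go to p2
p2 | a_[_]caca___   read _ → write a, move R, go to p0
p0 | a_a[c]aca___   read c → write _, move R, go to p0
p0 | a_a_[a]ca___   read a → write c, move L, go to p2
p2 | a_a[_]cca___   read _ → write a, move R, go to p0
p0 | a_aa[c]ca___   read c → write _, move R, go to p0
p0 | a_aa_[c]a___   read c → write _, move R, go to p0
p0 | a_aa__[a]___   read a → write c, move L, go to p2
p2 | a_aa_[_]c___   read _ → write a, move R, go to p0
p0 | a_aa_a[c]___   read c → write _, move R, go to p0
p0 | a_aa_a_[_]__   read _ → write a, move R, go to p3
p3 | a_aa_a_a[_]_   read _ → write b, move L, go to p1
p1 | a_aa_a_[a]b_   read a → write c, move L, go to p2
p2 | a_aa_a[_]cb_   read _ → write a, move R, go to p0
p0 | a_aa_aa[c]b_   read c → write _, move R, go to p0
p0 | a_aa_aa_[b]_   read b → write _, move R, go to p1
p1 | a_aa_aa__[_]
The non-blank tape span at halt is a_aa_aa.

a_aa_aa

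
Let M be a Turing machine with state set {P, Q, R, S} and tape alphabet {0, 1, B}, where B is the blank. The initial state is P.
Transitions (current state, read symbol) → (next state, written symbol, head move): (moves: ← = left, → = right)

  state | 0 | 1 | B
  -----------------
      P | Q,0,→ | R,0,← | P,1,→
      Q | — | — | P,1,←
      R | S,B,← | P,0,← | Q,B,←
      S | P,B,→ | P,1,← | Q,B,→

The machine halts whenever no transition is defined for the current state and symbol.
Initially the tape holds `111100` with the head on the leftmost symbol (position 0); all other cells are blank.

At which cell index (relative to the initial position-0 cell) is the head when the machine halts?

-2

state=P head=0 tape=BBBB[1]11100   (P,1)→(R,0,←)
state=R head=-1 tape=BBB[B]011100   (R,B)→(Q,B,←)
state=Q head=-2 tape=BB[B]B011100   (Q,B)→(P,1,←)
state=P head=-3 tape=B[B]1B011100   (P,B)→(P,1,→)
state=P head=-2 tape=B1[1]B011100   (P,1)→(R,0,←)
state=R head=-3 tape=B[1]0B011100   (R,1)→(P,0,←)
state=P head=-4 tape=[B]00B011100   (P,B)→(P,1,→)
state=P head=-3 tape=1[0]0B011100   (P,0)→(Q,0,→)
state=Q head=-2 tape=10[0]B011100
At halt the head is at cell -2.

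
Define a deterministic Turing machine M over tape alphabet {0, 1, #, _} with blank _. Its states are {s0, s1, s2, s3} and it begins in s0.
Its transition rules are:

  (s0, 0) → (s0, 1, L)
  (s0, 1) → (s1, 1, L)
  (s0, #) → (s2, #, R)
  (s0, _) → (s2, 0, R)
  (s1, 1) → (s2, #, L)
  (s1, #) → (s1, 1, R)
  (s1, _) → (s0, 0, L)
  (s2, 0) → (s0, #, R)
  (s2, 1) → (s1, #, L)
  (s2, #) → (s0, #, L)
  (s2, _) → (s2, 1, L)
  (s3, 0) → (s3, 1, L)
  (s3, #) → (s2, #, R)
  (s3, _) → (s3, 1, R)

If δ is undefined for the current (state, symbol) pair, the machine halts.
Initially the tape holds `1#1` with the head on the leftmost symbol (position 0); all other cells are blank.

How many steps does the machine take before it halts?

s0 | __[1]#1   read 1 → write 1, move L, go to s1
s1 | _[_]1#1   read _ → write 0, move L, go to s0
s0 | [_]01#1   read _ → write 0, move R, go to s2
s2 | 0[0]1#1   read 0 → write #, move R, go to s0
s0 | 0#[1]#1   read 1 → write 1, move L, go to s1
s1 | 0[#]1#1   read # → write 1, move R, go to s1
s1 | 01[1]#1   read 1 → write #, move L, go to s2
s2 | 0[1]##1   read 1 → write #, move L, go to s1
s1 | [0]###1
M halts after 8 transitions.

8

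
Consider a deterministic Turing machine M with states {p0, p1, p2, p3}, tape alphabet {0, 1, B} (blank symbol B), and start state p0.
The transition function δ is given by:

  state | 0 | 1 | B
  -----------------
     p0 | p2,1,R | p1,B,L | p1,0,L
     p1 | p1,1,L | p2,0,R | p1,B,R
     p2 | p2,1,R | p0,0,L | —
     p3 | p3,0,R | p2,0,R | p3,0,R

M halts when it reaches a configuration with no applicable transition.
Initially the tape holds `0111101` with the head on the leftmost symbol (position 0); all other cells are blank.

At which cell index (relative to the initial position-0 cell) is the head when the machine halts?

2

p0 | B[0]111101   read 0 → write 1, move R, go to p2
p2 | B1[1]11101   read 1 → write 0, move L, go to p0
p0 | B[1]011101   read 1 → write B, move L, go to p1
p1 | [B]B011101   read B → write B, move R, go to p1
p1 | B[B]011101   read B → write B, move R, go to p1
p1 | BB[0]11101   read 0 → write 1, move L, go to p1
p1 | B[B]111101   read B → write B, move R, go to p1
p1 | BB[1]11101   read 1 → write 0, move R, go to p2
p2 | BB0[1]1101   read 1 → write 0, move L, go to p0
p0 | BB[0]01101   read 0 → write 1, move R, go to p2
p2 | BB1[0]1101   read 0 → write 1, move R, go to p2
p2 | BB11[1]101   read 1 → write 0, move L, go to p0
p0 | BB1[1]0101   read 1 → write B, move L, go to p1
p1 | BB[1]B0101   read 1 → write 0, move R, go to p2
p2 | BB0[B]0101
At halt the head is at cell 2.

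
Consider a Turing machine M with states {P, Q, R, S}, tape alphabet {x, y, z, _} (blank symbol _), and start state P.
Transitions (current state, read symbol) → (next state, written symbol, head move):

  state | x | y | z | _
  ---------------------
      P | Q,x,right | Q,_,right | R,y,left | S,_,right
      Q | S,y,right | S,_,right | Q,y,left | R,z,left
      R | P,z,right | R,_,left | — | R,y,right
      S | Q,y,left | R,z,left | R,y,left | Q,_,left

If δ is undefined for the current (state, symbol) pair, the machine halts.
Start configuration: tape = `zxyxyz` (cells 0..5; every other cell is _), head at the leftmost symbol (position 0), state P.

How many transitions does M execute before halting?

P | __[z]xyxyz   read z → write y, move left, go to R
R | _[_]yxyxyz   read _ → write y, move right, go to R
R | _y[y]xyxyz   read y → write _, move left, go to R
R | _[y]_xyxyz   read y → write _, move left, go to R
R | [_]__xyxyz   read _ → write y, move right, go to R
R | y[_]_xyxyz   read _ → write y, move right, go to R
R | yy[_]xyxyz   read _ → write y, move right, go to R
R | yyy[x]yxyz   read x → write z, move right, go to P
P | yyyz[y]xyz   read y → write _, move right, go to Q
Q | yyyz_[x]yz   read x → write y, move right, go to S
S | yyyz_y[y]z   read y → write z, move left, go to R
R | yyyz_[y]zz   read y → write _, move left, go to R
R | yyyz[_]_zz   read _ → write y, move right, go to R
R | yyyzy[_]zz   read _ → write y, move right, go to R
R | yyyzyy[z]z
M halts after 14 transitions.

14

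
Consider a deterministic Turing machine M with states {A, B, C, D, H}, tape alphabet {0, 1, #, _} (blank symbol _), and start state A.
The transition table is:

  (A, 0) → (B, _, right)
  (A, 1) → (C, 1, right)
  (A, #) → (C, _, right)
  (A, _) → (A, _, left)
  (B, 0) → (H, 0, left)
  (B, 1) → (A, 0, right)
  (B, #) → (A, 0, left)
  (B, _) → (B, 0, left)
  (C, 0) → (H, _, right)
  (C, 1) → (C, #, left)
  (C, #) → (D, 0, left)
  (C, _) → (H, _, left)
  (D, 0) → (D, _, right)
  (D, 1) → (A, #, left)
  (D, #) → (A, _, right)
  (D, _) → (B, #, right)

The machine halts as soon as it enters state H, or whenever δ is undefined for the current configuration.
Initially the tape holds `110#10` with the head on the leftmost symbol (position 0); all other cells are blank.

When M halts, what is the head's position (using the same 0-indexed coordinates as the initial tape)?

A | __[1]10#10   read 1 → write 1, move right, go to C
C | __1[1]0#10   read 1 → write #, move left, go to C
C | __[1]#0#10   read 1 → write #, move left, go to C
C | _[_]##0#10   read _ → write _, move left, go to H
H | [_]_##0#10
At halt the head is at cell -2.

-2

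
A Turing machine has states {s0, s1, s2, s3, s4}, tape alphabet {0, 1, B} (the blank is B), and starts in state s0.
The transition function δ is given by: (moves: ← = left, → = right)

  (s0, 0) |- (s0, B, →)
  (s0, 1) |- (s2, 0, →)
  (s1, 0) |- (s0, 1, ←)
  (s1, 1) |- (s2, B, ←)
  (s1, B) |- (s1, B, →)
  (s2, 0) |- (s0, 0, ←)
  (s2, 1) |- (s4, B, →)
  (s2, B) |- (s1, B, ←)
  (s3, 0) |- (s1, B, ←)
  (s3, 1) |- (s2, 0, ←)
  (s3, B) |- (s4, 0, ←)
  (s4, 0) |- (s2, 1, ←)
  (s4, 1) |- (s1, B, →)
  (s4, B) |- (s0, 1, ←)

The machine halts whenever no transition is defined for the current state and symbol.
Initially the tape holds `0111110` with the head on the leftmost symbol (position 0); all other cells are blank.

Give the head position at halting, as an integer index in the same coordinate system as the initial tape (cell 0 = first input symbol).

state=s0 head=0 tape=[0]111110   (s0,0)→(s0,B,→)
state=s0 head=1 tape=B[1]11110   (s0,1)→(s2,0,→)
state=s2 head=2 tape=B0[1]1110   (s2,1)→(s4,B,→)
state=s4 head=3 tape=B0B[1]110   (s4,1)→(s1,B,→)
state=s1 head=4 tape=B0BB[1]10   (s1,1)→(s2,B,←)
state=s2 head=3 tape=B0B[B]B10   (s2,B)→(s1,B,←)
state=s1 head=2 tape=B0[B]BB10   (s1,B)→(s1,B,→)
state=s1 head=3 tape=B0B[B]B10   (s1,B)→(s1,B,→)
state=s1 head=4 tape=B0BB[B]10   (s1,B)→(s1,B,→)
state=s1 head=5 tape=B0BBB[1]0   (s1,1)→(s2,B,←)
state=s2 head=4 tape=B0BB[B]B0   (s2,B)→(s1,B,←)
state=s1 head=3 tape=B0B[B]BB0   (s1,B)→(s1,B,→)
state=s1 head=4 tape=B0BB[B]B0   (s1,B)→(s1,B,→)
state=s1 head=5 tape=B0BBB[B]0   (s1,B)→(s1,B,→)
state=s1 head=6 tape=B0BBBB[0]   (s1,0)→(s0,1,←)
state=s0 head=5 tape=B0BBB[B]1
At halt the head is at cell 5.

5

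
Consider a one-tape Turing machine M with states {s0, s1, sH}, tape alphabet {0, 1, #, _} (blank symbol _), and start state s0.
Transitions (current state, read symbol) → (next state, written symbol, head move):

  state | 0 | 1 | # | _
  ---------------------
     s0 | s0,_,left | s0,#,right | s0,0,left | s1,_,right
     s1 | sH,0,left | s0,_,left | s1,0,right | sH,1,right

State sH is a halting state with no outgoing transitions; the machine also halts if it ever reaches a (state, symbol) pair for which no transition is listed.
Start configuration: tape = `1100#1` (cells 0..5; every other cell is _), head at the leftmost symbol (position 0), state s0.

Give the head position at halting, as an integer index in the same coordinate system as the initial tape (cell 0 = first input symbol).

-1

state=s0 head=0 tape=_[1]100#1   (s0,1)→(s0,#,right)
state=s0 head=1 tape=_#[1]00#1   (s0,1)→(s0,#,right)
state=s0 head=2 tape=_##[0]0#1   (s0,0)→(s0,_,left)
state=s0 head=1 tape=_#[#]_0#1   (s0,#)→(s0,0,left)
state=s0 head=0 tape=_[#]0_0#1   (s0,#)→(s0,0,left)
state=s0 head=-1 tape=[_]00_0#1   (s0,_)→(s1,_,right)
state=s1 head=0 tape=_[0]0_0#1   (s1,0)→(sH,0,left)
state=sH head=-1 tape=[_]00_0#1
At halt the head is at cell -1.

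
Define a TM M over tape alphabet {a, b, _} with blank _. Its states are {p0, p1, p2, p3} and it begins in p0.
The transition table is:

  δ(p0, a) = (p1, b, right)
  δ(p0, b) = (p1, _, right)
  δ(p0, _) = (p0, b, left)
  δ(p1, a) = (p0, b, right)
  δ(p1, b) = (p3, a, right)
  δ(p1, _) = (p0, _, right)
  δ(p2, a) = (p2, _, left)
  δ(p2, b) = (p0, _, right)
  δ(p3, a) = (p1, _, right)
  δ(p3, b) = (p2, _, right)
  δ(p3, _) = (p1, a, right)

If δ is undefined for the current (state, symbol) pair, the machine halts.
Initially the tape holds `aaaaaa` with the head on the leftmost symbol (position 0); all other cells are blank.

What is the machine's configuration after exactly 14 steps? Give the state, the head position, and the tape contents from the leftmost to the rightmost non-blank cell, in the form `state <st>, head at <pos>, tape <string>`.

p0 | [a]aaaaa____   read a → write b, move right, go to p1
p1 | b[a]aaaa____   read a → write b, move right, go to p0
p0 | bb[a]aaa____   read a → write b, move right, go to p1
p1 | bbb[a]aa____   read a → write b, move right, go to p0
p0 | bbbb[a]a____   read a → write b, move right, go to p1
p1 | bbbbb[a]____   read a → write b, move right, go to p0
p0 | bbbbbb[_]___   read _ → write b, move left, go to p0
p0 | bbbbb[b]b___   read b → write _, move right, go to p1
p1 | bbbbb_[b]___   read b → write a, move right, go to p3
p3 | bbbbb_a[_]__   read _ → write a, move right, go to p1
p1 | bbbbb_aa[_]_   read _ → write _, move right, go to p0
p0 | bbbbb_aa_[_]   read _ → write b, move left, go to p0
p0 | bbbbb_aa[_]b   read _ → write b, move left, go to p0
p0 | bbbbb_a[a]bb   read a → write b, move right, go to p1
p1 | bbbbb_ab[b]b
After 14 steps: state p1, head at 8, tape bbbbb_abbb.

state p1, head at 8, tape bbbbb_abbb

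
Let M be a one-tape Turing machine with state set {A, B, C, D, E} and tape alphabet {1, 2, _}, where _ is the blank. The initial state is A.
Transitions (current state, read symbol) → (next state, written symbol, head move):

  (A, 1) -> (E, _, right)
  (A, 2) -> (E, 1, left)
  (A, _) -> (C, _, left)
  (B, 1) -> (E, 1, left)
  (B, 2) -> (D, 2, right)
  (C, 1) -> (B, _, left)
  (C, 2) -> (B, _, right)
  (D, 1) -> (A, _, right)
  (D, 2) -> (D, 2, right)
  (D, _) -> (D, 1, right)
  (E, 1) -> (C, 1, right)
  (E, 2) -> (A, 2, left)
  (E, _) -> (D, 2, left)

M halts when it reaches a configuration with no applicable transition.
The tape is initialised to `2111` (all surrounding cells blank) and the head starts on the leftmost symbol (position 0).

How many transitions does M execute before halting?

14

A | __[2]111   read 2 → write 1, move left, go to E
E | _[_]1111   read _ → write 2, move left, go to D
D | [_]21111   read _ → write 1, move right, go to D
D | 1[2]1111   read 2 → write 2, move right, go to D
D | 12[1]111   read 1 → write _, move right, go to A
A | 12_[1]11   read 1 → write _, move right, go to E
E | 12__[1]1   read 1 → write 1, move right, go to C
C | 12__1[1]   read 1 → write _, move left, go to B
B | 12__[1]_   read 1 → write 1, move left, go to E
E | 12_[_]1_   read _ → write 2, move left, go to D
D | 12[_]21_   read _ → write 1, move right, go to D
D | 121[2]1_   read 2 → write 2, move right, go to D
D | 1212[1]_   read 1 → write _, move right, go to A
A | 1212_[_]   read _ → write _, move left, go to C
C | 1212[_]_
M halts after 14 transitions.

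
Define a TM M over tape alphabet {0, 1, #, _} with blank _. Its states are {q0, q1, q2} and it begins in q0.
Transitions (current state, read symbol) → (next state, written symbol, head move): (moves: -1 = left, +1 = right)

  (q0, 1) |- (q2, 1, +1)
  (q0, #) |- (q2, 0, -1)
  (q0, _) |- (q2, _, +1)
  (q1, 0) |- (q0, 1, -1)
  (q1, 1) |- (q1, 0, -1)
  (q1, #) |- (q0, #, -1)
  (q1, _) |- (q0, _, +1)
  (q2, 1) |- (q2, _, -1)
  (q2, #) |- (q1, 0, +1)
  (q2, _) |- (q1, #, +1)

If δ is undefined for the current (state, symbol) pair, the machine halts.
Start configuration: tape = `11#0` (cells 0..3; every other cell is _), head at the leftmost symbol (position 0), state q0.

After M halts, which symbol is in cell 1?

q0 | _[1]1#0   read 1 → write 1, move +1, go to q2
q2 | _1[1]#0   read 1 → write _, move -1, go to q2
q2 | _[1]_#0   read 1 → write _, move -1, go to q2
q2 | [_]__#0   read _ → write #, move +1, go to q1
q1 | #[_]_#0   read _ → write _, move +1, go to q0
q0 | #_[_]#0   read _ → write _, move +1, go to q2
q2 | #__[#]0   read # → write 0, move +1, go to q1
q1 | #__0[0]   read 0 → write 1, move -1, go to q0
q0 | #__[0]1
Cell 1 holds _ when M halts.

_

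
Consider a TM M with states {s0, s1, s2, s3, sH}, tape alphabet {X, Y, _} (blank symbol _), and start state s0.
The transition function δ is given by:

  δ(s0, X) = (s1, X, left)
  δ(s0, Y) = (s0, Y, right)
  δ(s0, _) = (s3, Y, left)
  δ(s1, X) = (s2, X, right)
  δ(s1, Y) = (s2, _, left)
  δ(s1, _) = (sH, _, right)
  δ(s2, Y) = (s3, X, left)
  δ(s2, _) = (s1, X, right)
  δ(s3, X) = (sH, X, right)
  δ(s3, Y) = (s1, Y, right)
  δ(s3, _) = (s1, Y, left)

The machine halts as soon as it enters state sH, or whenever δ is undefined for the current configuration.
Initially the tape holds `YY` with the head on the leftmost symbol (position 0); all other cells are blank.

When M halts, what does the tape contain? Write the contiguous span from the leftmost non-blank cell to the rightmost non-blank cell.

YXX

s0 | [Y]Y___   read Y → write Y, move right, go to s0
s0 | Y[Y]___   read Y → write Y, move right, go to s0
s0 | YY[_]__   read _ → write Y, move left, go to s3
s3 | Y[Y]Y__   read Y → write Y, move right, go to s1
s1 | YY[Y]__   read Y → write _, move left, go to s2
s2 | Y[Y]___   read Y → write X, move left, go to s3
s3 | [Y]X___   read Y → write Y, move right, go to s1
s1 | Y[X]___   read X → write X, move right, go to s2
s2 | YX[_]__   read _ → write X, move right, go to s1
s1 | YXX[_]_   read _ → write _, move right, go to sH
sH | YXX_[_]
The non-blank tape span at halt is YXX.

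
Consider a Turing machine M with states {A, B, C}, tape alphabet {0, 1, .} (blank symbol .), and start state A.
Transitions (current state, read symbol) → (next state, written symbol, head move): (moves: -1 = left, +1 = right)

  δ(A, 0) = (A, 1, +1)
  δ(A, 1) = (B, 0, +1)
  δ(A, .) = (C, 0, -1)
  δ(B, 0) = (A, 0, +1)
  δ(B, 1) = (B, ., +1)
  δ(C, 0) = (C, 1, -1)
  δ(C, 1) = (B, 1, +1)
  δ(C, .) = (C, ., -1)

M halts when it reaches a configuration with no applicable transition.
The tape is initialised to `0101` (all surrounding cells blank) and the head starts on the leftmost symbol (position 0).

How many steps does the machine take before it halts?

state=A head=0 tape=[0]101.   (A,0)→(A,1,+1)
state=A head=1 tape=1[1]01.   (A,1)→(B,0,+1)
state=B head=2 tape=10[0]1.   (B,0)→(A,0,+1)
state=A head=3 tape=100[1].   (A,1)→(B,0,+1)
state=B head=4 tape=1000[.]
M halts after 4 transitions.

4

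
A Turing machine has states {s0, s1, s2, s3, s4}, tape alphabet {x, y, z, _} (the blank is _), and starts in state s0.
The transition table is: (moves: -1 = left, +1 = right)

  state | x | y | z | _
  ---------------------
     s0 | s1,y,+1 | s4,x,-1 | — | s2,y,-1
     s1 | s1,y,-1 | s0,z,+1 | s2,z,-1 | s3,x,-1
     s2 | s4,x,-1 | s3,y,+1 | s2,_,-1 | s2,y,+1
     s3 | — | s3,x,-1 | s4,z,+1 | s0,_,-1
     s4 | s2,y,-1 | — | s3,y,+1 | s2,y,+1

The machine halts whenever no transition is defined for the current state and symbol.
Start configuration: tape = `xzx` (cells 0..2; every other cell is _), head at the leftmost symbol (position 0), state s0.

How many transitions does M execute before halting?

11

s0 | _[x]zx   read x → write y, move +1, go to s1
s1 | _y[z]x   read z → write z, move -1, go to s2
s2 | _[y]zx   read y → write y, move +1, go to s3
s3 | _y[z]x   read z → write z, move +1, go to s4
s4 | _yz[x]   read x → write y, move -1, go to s2
s2 | _y[z]y   read z → write _, move -1, go to s2
s2 | _[y]_y   read y → write y, move +1, go to s3
s3 | _y[_]y   read _ → write _, move -1, go to s0
s0 | _[y]_y   read y → write x, move -1, go to s4
s4 | [_]x_y   read _ → write y, move +1, go to s2
s2 | y[x]_y   read x → write x, move -1, go to s4
s4 | [y]x_y
M halts after 11 transitions.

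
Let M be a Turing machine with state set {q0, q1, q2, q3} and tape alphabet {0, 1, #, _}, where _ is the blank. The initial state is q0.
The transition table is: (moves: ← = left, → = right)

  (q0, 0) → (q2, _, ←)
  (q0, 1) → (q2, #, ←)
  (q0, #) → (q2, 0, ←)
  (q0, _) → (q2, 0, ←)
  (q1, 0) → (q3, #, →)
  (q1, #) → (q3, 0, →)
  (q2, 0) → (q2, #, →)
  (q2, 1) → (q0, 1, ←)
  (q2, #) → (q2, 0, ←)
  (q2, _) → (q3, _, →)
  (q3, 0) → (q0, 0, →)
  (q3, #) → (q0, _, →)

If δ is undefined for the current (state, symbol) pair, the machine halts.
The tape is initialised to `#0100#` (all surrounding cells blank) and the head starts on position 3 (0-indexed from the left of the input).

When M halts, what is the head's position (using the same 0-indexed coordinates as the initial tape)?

q0 | _#01[0]0#   read 0 → write _, move ←, go to q2
q2 | _#0[1]_0#   read 1 → write 1, move ←, go to q0
q0 | _#[0]1_0#   read 0 → write _, move ←, go to q2
q2 | _[#]_1_0#   read # → write 0, move ←, go to q2
q2 | [_]0_1_0#   read _ → write _, move →, go to q3
q3 | _[0]_1_0#   read 0 → write 0, move →, go to q0
q0 | _0[_]1_0#   read _ → write 0, move ←, go to q2
q2 | _[0]01_0#   read 0 → write #, move →, go to q2
q2 | _#[0]1_0#   read 0 → write #, move →, go to q2
q2 | _##[1]_0#   read 1 → write 1, move ←, go to q0
q0 | _#[#]1_0#   read # → write 0, move ←, go to q2
q2 | _[#]01_0#   read # → write 0, move ←, go to q2
q2 | [_]001_0#   read _ → write _, move →, go to q3
q3 | _[0]01_0#   read 0 → write 0, move →, go to q0
q0 | _0[0]1_0#   read 0 → write _, move ←, go to q2
q2 | _[0]_1_0#   read 0 → write #, move →, go to q2
q2 | _#[_]1_0#   read _ → write _, move →, go to q3
q3 | _#_[1]_0#
At halt the head is at cell 2.

2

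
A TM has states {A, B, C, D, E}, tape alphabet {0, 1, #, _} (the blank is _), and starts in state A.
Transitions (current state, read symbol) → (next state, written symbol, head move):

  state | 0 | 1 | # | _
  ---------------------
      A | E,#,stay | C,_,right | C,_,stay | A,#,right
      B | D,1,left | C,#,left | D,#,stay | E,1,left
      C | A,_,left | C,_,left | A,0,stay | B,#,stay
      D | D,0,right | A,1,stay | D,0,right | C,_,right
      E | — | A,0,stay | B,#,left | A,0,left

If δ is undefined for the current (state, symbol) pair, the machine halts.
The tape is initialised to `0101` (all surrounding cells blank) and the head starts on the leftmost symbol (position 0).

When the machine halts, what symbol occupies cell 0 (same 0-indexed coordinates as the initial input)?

#

A | ___[0]101   read 0 → write #, move stay, go to E
E | ___[#]101   read # → write #, move left, go to B
B | __[_]#101   read _ → write 1, move left, go to E
E | _[_]1#101   read _ → write 0, move left, go to A
A | [_]01#101   read _ → write #, move right, go to A
A | #[0]1#101   read 0 → write #, move stay, go to E
E | #[#]1#101   read # → write #, move left, go to B
B | [#]#1#101   read # → write #, move stay, go to D
D | [#]#1#101   read # → write 0, move right, go to D
D | 0[#]1#101   read # → write 0, move right, go to D
D | 00[1]#101   read 1 → write 1, move stay, go to A
A | 00[1]#101   read 1 → write _, move right, go to C
C | 00_[#]101   read # → write 0, move stay, go to A
A | 00_[0]101   read 0 → write #, move stay, go to E
E | 00_[#]101   read # → write #, move left, go to B
B | 00[_]#101   read _ → write 1, move left, go to E
E | 0[0]1#101
Cell 0 holds # when M halts.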